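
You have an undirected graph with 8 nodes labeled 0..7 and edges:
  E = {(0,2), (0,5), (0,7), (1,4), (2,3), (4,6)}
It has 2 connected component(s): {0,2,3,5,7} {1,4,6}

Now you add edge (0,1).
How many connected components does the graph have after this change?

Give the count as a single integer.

Initial component count: 2
Add (0,1): merges two components. Count decreases: 2 -> 1.
New component count: 1

Answer: 1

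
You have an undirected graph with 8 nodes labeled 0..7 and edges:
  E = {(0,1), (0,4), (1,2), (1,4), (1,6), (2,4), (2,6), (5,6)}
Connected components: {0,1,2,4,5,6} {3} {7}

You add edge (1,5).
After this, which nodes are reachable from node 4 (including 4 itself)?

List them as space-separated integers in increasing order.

Before: nodes reachable from 4: {0,1,2,4,5,6}
Adding (1,5): both endpoints already in same component. Reachability from 4 unchanged.
After: nodes reachable from 4: {0,1,2,4,5,6}

Answer: 0 1 2 4 5 6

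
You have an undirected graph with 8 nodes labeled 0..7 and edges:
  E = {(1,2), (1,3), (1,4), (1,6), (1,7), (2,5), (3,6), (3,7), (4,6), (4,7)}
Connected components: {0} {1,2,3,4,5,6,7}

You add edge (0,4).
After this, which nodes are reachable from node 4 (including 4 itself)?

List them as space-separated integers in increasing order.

Answer: 0 1 2 3 4 5 6 7

Derivation:
Before: nodes reachable from 4: {1,2,3,4,5,6,7}
Adding (0,4): merges 4's component with another. Reachability grows.
After: nodes reachable from 4: {0,1,2,3,4,5,6,7}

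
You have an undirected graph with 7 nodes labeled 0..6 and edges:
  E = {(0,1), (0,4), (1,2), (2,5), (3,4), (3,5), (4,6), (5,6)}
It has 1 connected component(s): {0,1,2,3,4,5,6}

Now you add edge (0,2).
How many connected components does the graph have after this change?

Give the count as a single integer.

Answer: 1

Derivation:
Initial component count: 1
Add (0,2): endpoints already in same component. Count unchanged: 1.
New component count: 1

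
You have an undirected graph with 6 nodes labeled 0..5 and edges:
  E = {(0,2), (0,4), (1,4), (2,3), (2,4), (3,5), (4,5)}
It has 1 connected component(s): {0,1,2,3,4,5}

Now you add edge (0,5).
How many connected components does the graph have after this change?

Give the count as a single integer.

Answer: 1

Derivation:
Initial component count: 1
Add (0,5): endpoints already in same component. Count unchanged: 1.
New component count: 1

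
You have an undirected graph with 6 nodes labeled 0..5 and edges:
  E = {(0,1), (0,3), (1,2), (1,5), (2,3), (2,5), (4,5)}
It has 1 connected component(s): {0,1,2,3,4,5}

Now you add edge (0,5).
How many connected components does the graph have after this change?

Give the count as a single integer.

Answer: 1

Derivation:
Initial component count: 1
Add (0,5): endpoints already in same component. Count unchanged: 1.
New component count: 1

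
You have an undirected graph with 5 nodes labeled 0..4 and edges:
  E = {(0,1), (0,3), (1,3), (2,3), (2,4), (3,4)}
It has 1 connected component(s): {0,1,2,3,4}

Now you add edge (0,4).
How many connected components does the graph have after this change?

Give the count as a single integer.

Initial component count: 1
Add (0,4): endpoints already in same component. Count unchanged: 1.
New component count: 1

Answer: 1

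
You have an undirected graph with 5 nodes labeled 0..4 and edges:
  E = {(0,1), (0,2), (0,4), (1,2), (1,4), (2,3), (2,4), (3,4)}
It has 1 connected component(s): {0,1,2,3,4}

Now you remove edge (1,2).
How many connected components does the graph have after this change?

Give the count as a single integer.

Answer: 1

Derivation:
Initial component count: 1
Remove (1,2): not a bridge. Count unchanged: 1.
  After removal, components: {0,1,2,3,4}
New component count: 1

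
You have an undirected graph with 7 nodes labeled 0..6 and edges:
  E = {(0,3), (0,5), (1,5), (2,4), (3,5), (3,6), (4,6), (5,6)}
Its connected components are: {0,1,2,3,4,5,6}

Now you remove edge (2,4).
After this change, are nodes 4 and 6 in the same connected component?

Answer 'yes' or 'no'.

Answer: yes

Derivation:
Initial components: {0,1,2,3,4,5,6}
Removing edge (2,4): it was a bridge — component count 1 -> 2.
New components: {0,1,3,4,5,6} {2}
Are 4 and 6 in the same component? yes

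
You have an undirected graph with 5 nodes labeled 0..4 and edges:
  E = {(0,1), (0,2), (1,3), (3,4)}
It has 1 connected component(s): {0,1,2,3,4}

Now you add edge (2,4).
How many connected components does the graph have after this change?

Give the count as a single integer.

Initial component count: 1
Add (2,4): endpoints already in same component. Count unchanged: 1.
New component count: 1

Answer: 1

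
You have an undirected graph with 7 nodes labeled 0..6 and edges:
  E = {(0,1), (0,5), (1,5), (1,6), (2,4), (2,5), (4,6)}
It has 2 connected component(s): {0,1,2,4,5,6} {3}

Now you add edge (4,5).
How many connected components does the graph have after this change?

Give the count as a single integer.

Initial component count: 2
Add (4,5): endpoints already in same component. Count unchanged: 2.
New component count: 2

Answer: 2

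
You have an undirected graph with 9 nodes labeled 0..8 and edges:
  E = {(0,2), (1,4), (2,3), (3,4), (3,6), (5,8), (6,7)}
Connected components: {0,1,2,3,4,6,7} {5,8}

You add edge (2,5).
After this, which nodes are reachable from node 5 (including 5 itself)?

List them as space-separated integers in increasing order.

Before: nodes reachable from 5: {5,8}
Adding (2,5): merges 5's component with another. Reachability grows.
After: nodes reachable from 5: {0,1,2,3,4,5,6,7,8}

Answer: 0 1 2 3 4 5 6 7 8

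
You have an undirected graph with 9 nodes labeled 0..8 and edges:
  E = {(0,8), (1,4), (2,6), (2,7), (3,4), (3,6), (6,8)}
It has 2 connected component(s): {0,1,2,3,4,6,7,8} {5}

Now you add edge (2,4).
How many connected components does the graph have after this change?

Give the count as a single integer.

Answer: 2

Derivation:
Initial component count: 2
Add (2,4): endpoints already in same component. Count unchanged: 2.
New component count: 2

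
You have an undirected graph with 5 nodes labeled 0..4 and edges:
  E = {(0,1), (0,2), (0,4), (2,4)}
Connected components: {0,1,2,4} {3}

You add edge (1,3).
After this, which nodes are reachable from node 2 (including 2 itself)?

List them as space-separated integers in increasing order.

Before: nodes reachable from 2: {0,1,2,4}
Adding (1,3): merges 2's component with another. Reachability grows.
After: nodes reachable from 2: {0,1,2,3,4}

Answer: 0 1 2 3 4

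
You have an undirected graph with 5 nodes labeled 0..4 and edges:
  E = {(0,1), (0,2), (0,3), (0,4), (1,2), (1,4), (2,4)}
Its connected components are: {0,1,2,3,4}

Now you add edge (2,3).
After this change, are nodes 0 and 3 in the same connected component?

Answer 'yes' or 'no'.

Initial components: {0,1,2,3,4}
Adding edge (2,3): both already in same component {0,1,2,3,4}. No change.
New components: {0,1,2,3,4}
Are 0 and 3 in the same component? yes

Answer: yes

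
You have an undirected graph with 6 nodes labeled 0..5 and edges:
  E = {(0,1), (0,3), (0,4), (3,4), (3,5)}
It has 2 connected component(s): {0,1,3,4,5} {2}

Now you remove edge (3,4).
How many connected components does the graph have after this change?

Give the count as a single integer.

Initial component count: 2
Remove (3,4): not a bridge. Count unchanged: 2.
  After removal, components: {0,1,3,4,5} {2}
New component count: 2

Answer: 2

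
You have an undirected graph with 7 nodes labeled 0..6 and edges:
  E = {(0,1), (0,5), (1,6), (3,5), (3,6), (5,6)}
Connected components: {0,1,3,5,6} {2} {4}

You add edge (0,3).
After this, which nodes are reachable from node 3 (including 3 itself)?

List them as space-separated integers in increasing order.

Answer: 0 1 3 5 6

Derivation:
Before: nodes reachable from 3: {0,1,3,5,6}
Adding (0,3): both endpoints already in same component. Reachability from 3 unchanged.
After: nodes reachable from 3: {0,1,3,5,6}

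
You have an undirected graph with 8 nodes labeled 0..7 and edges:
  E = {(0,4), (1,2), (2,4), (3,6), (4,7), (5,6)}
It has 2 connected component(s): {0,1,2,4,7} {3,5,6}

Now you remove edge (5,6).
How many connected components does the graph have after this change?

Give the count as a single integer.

Answer: 3

Derivation:
Initial component count: 2
Remove (5,6): it was a bridge. Count increases: 2 -> 3.
  After removal, components: {0,1,2,4,7} {3,6} {5}
New component count: 3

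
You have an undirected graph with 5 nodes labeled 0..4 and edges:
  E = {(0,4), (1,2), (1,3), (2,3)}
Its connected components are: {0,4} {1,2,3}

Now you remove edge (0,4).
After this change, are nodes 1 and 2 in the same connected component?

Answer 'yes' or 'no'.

Initial components: {0,4} {1,2,3}
Removing edge (0,4): it was a bridge — component count 2 -> 3.
New components: {0} {1,2,3} {4}
Are 1 and 2 in the same component? yes

Answer: yes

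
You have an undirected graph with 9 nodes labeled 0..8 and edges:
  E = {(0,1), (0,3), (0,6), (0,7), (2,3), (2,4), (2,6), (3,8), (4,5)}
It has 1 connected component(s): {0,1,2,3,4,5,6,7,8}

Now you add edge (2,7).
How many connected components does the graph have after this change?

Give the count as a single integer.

Answer: 1

Derivation:
Initial component count: 1
Add (2,7): endpoints already in same component. Count unchanged: 1.
New component count: 1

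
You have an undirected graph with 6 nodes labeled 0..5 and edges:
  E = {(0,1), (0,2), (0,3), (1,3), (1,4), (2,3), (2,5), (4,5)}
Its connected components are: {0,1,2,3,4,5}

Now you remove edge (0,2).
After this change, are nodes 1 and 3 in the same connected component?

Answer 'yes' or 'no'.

Answer: yes

Derivation:
Initial components: {0,1,2,3,4,5}
Removing edge (0,2): not a bridge — component count unchanged at 1.
New components: {0,1,2,3,4,5}
Are 1 and 3 in the same component? yes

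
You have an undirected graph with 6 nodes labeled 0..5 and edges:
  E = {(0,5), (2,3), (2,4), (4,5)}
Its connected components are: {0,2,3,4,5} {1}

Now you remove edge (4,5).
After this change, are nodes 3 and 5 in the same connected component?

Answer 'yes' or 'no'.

Answer: no

Derivation:
Initial components: {0,2,3,4,5} {1}
Removing edge (4,5): it was a bridge — component count 2 -> 3.
New components: {0,5} {1} {2,3,4}
Are 3 and 5 in the same component? no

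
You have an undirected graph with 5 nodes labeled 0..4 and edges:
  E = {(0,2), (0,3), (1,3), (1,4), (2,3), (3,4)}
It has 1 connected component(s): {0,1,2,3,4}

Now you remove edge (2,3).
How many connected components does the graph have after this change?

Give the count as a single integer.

Initial component count: 1
Remove (2,3): not a bridge. Count unchanged: 1.
  After removal, components: {0,1,2,3,4}
New component count: 1

Answer: 1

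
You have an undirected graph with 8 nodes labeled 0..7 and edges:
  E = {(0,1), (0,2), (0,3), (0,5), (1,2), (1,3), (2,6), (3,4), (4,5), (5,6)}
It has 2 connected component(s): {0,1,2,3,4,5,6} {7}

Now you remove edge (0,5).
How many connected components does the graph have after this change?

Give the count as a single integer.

Initial component count: 2
Remove (0,5): not a bridge. Count unchanged: 2.
  After removal, components: {0,1,2,3,4,5,6} {7}
New component count: 2

Answer: 2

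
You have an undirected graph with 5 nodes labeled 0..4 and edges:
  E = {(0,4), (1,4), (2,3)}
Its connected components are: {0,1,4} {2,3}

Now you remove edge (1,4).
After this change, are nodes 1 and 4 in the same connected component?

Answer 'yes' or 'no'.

Answer: no

Derivation:
Initial components: {0,1,4} {2,3}
Removing edge (1,4): it was a bridge — component count 2 -> 3.
New components: {0,4} {1} {2,3}
Are 1 and 4 in the same component? no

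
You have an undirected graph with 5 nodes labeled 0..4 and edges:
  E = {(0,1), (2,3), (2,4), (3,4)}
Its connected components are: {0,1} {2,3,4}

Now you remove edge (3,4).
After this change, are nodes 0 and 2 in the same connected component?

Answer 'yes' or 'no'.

Answer: no

Derivation:
Initial components: {0,1} {2,3,4}
Removing edge (3,4): not a bridge — component count unchanged at 2.
New components: {0,1} {2,3,4}
Are 0 and 2 in the same component? no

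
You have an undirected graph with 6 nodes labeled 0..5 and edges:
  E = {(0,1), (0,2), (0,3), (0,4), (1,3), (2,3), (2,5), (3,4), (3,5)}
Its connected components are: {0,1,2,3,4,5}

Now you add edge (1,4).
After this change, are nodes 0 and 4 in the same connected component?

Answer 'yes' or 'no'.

Initial components: {0,1,2,3,4,5}
Adding edge (1,4): both already in same component {0,1,2,3,4,5}. No change.
New components: {0,1,2,3,4,5}
Are 0 and 4 in the same component? yes

Answer: yes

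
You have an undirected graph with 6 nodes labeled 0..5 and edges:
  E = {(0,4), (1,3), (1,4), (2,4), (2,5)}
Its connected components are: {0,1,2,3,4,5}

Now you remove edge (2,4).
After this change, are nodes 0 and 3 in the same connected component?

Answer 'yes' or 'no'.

Initial components: {0,1,2,3,4,5}
Removing edge (2,4): it was a bridge — component count 1 -> 2.
New components: {0,1,3,4} {2,5}
Are 0 and 3 in the same component? yes

Answer: yes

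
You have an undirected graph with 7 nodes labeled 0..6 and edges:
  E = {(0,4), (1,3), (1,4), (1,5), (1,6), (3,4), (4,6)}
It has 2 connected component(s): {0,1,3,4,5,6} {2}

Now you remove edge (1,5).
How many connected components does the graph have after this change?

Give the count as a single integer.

Answer: 3

Derivation:
Initial component count: 2
Remove (1,5): it was a bridge. Count increases: 2 -> 3.
  After removal, components: {0,1,3,4,6} {2} {5}
New component count: 3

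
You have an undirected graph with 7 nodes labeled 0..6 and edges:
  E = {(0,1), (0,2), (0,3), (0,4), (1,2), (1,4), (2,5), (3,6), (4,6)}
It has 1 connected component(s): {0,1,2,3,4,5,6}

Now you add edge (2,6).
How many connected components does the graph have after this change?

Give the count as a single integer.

Initial component count: 1
Add (2,6): endpoints already in same component. Count unchanged: 1.
New component count: 1

Answer: 1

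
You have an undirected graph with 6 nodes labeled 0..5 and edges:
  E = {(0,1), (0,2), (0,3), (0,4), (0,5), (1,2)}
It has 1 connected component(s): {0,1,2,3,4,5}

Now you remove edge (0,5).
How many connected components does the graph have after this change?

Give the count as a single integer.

Initial component count: 1
Remove (0,5): it was a bridge. Count increases: 1 -> 2.
  After removal, components: {0,1,2,3,4} {5}
New component count: 2

Answer: 2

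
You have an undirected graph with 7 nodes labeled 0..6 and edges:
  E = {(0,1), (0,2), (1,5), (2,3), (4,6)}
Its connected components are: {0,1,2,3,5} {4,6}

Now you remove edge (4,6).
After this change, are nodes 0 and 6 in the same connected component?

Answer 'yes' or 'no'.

Answer: no

Derivation:
Initial components: {0,1,2,3,5} {4,6}
Removing edge (4,6): it was a bridge — component count 2 -> 3.
New components: {0,1,2,3,5} {4} {6}
Are 0 and 6 in the same component? no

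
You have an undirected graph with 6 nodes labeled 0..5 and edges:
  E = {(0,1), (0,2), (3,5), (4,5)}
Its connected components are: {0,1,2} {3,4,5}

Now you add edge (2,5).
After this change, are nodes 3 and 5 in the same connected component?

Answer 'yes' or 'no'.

Answer: yes

Derivation:
Initial components: {0,1,2} {3,4,5}
Adding edge (2,5): merges {0,1,2} and {3,4,5}.
New components: {0,1,2,3,4,5}
Are 3 and 5 in the same component? yes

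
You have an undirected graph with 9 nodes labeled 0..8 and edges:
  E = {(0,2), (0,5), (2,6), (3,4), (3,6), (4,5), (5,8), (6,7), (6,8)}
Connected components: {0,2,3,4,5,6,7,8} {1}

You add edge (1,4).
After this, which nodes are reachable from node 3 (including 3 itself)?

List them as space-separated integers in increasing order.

Answer: 0 1 2 3 4 5 6 7 8

Derivation:
Before: nodes reachable from 3: {0,2,3,4,5,6,7,8}
Adding (1,4): merges 3's component with another. Reachability grows.
After: nodes reachable from 3: {0,1,2,3,4,5,6,7,8}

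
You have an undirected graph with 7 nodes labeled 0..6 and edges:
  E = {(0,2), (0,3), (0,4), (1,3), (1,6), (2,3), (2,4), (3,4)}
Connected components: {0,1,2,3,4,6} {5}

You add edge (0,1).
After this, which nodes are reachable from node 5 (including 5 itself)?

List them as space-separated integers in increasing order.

Before: nodes reachable from 5: {5}
Adding (0,1): both endpoints already in same component. Reachability from 5 unchanged.
After: nodes reachable from 5: {5}

Answer: 5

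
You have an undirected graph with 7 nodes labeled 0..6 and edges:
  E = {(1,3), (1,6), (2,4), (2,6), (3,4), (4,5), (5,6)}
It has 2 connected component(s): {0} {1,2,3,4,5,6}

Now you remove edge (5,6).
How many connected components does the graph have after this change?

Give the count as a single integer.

Answer: 2

Derivation:
Initial component count: 2
Remove (5,6): not a bridge. Count unchanged: 2.
  After removal, components: {0} {1,2,3,4,5,6}
New component count: 2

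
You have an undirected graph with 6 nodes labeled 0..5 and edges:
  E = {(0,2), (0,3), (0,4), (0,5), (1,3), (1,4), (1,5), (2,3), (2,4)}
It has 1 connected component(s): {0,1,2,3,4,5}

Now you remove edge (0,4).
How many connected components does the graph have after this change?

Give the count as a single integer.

Initial component count: 1
Remove (0,4): not a bridge. Count unchanged: 1.
  After removal, components: {0,1,2,3,4,5}
New component count: 1

Answer: 1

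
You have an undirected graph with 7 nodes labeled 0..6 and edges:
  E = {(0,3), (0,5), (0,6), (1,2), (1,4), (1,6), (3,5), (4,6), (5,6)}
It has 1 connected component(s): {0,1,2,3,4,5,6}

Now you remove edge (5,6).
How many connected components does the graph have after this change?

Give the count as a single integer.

Initial component count: 1
Remove (5,6): not a bridge. Count unchanged: 1.
  After removal, components: {0,1,2,3,4,5,6}
New component count: 1

Answer: 1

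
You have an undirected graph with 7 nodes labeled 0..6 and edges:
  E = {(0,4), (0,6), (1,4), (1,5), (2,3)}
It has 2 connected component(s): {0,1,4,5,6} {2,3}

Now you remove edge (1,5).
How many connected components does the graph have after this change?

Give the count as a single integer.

Initial component count: 2
Remove (1,5): it was a bridge. Count increases: 2 -> 3.
  After removal, components: {0,1,4,6} {2,3} {5}
New component count: 3

Answer: 3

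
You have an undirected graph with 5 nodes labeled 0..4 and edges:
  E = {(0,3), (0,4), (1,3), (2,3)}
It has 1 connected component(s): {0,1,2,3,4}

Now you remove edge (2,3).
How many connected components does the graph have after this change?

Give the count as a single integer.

Initial component count: 1
Remove (2,3): it was a bridge. Count increases: 1 -> 2.
  After removal, components: {0,1,3,4} {2}
New component count: 2

Answer: 2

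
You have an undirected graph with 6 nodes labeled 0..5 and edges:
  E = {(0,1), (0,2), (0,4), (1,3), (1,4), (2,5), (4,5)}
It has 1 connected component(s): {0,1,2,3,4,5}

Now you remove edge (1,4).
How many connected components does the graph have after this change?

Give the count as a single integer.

Answer: 1

Derivation:
Initial component count: 1
Remove (1,4): not a bridge. Count unchanged: 1.
  After removal, components: {0,1,2,3,4,5}
New component count: 1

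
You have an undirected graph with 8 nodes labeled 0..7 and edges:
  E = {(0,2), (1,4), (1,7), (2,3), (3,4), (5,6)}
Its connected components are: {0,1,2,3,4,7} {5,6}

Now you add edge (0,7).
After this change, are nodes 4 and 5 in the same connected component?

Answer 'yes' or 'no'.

Answer: no

Derivation:
Initial components: {0,1,2,3,4,7} {5,6}
Adding edge (0,7): both already in same component {0,1,2,3,4,7}. No change.
New components: {0,1,2,3,4,7} {5,6}
Are 4 and 5 in the same component? no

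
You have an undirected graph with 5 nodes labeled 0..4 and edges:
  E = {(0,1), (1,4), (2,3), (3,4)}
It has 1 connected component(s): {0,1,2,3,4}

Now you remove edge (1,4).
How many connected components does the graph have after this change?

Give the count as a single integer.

Answer: 2

Derivation:
Initial component count: 1
Remove (1,4): it was a bridge. Count increases: 1 -> 2.
  After removal, components: {0,1} {2,3,4}
New component count: 2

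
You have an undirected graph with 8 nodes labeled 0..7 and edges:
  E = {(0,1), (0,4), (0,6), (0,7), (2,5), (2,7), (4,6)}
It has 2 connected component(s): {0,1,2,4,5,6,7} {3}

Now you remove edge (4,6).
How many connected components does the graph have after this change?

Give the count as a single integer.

Answer: 2

Derivation:
Initial component count: 2
Remove (4,6): not a bridge. Count unchanged: 2.
  After removal, components: {0,1,2,4,5,6,7} {3}
New component count: 2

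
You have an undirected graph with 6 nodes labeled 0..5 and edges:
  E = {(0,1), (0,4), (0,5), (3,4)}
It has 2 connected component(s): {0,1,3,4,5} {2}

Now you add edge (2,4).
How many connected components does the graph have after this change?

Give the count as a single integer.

Initial component count: 2
Add (2,4): merges two components. Count decreases: 2 -> 1.
New component count: 1

Answer: 1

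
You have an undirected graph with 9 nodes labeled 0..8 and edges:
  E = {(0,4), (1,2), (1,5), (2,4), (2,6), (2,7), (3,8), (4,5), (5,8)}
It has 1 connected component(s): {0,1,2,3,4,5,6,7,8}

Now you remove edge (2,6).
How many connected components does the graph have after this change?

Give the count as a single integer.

Initial component count: 1
Remove (2,6): it was a bridge. Count increases: 1 -> 2.
  After removal, components: {0,1,2,3,4,5,7,8} {6}
New component count: 2

Answer: 2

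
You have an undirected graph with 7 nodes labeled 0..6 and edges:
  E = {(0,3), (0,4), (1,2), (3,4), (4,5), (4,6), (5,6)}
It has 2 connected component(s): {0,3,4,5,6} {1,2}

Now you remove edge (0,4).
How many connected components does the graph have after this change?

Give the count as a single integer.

Answer: 2

Derivation:
Initial component count: 2
Remove (0,4): not a bridge. Count unchanged: 2.
  After removal, components: {0,3,4,5,6} {1,2}
New component count: 2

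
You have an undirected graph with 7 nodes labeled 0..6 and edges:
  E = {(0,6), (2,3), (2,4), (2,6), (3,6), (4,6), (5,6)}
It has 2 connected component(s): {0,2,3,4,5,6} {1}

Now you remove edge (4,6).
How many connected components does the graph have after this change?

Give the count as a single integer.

Initial component count: 2
Remove (4,6): not a bridge. Count unchanged: 2.
  After removal, components: {0,2,3,4,5,6} {1}
New component count: 2

Answer: 2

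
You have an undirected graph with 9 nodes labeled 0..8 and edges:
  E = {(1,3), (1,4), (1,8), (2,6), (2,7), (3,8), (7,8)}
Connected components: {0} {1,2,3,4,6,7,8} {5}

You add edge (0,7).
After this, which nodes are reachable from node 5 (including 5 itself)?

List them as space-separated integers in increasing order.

Answer: 5

Derivation:
Before: nodes reachable from 5: {5}
Adding (0,7): merges two components, but neither contains 5. Reachability from 5 unchanged.
After: nodes reachable from 5: {5}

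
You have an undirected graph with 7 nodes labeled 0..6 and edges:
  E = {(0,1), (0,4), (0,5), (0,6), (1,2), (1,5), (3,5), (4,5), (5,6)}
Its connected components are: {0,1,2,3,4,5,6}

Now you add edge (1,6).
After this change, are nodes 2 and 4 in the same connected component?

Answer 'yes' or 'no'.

Initial components: {0,1,2,3,4,5,6}
Adding edge (1,6): both already in same component {0,1,2,3,4,5,6}. No change.
New components: {0,1,2,3,4,5,6}
Are 2 and 4 in the same component? yes

Answer: yes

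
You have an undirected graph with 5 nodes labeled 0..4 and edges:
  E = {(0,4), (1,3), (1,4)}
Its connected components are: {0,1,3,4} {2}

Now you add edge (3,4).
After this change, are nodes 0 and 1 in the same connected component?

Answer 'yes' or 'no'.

Initial components: {0,1,3,4} {2}
Adding edge (3,4): both already in same component {0,1,3,4}. No change.
New components: {0,1,3,4} {2}
Are 0 and 1 in the same component? yes

Answer: yes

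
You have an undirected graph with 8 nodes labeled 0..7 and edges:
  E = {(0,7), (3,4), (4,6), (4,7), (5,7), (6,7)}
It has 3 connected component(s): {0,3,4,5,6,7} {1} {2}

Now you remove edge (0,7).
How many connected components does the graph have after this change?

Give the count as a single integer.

Initial component count: 3
Remove (0,7): it was a bridge. Count increases: 3 -> 4.
  After removal, components: {0} {1} {2} {3,4,5,6,7}
New component count: 4

Answer: 4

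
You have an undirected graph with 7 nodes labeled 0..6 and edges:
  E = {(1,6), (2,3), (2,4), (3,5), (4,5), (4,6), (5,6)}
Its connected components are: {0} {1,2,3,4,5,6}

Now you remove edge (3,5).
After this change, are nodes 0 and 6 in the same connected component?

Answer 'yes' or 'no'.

Initial components: {0} {1,2,3,4,5,6}
Removing edge (3,5): not a bridge — component count unchanged at 2.
New components: {0} {1,2,3,4,5,6}
Are 0 and 6 in the same component? no

Answer: no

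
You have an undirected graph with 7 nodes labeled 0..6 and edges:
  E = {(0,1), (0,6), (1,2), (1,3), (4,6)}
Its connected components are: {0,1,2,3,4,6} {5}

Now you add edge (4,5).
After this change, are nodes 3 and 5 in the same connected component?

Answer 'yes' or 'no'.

Answer: yes

Derivation:
Initial components: {0,1,2,3,4,6} {5}
Adding edge (4,5): merges {0,1,2,3,4,6} and {5}.
New components: {0,1,2,3,4,5,6}
Are 3 and 5 in the same component? yes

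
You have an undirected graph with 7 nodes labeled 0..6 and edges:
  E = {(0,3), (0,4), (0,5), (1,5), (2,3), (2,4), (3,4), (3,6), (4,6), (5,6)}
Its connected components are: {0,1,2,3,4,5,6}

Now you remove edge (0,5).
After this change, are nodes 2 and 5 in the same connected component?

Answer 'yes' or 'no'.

Answer: yes

Derivation:
Initial components: {0,1,2,3,4,5,6}
Removing edge (0,5): not a bridge — component count unchanged at 1.
New components: {0,1,2,3,4,5,6}
Are 2 and 5 in the same component? yes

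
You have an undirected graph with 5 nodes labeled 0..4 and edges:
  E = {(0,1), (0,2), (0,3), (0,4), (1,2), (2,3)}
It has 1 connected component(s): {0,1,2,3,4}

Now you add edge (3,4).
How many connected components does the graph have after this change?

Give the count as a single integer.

Answer: 1

Derivation:
Initial component count: 1
Add (3,4): endpoints already in same component. Count unchanged: 1.
New component count: 1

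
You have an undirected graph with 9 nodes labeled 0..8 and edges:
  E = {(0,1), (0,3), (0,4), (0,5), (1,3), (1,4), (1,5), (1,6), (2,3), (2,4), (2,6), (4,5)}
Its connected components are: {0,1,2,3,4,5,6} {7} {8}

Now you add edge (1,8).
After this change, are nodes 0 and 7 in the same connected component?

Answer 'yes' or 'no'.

Answer: no

Derivation:
Initial components: {0,1,2,3,4,5,6} {7} {8}
Adding edge (1,8): merges {0,1,2,3,4,5,6} and {8}.
New components: {0,1,2,3,4,5,6,8} {7}
Are 0 and 7 in the same component? no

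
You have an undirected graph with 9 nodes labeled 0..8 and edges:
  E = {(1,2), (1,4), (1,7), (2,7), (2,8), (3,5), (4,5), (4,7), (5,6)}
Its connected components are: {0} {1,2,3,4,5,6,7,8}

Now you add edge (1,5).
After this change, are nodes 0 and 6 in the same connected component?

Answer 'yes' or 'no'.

Answer: no

Derivation:
Initial components: {0} {1,2,3,4,5,6,7,8}
Adding edge (1,5): both already in same component {1,2,3,4,5,6,7,8}. No change.
New components: {0} {1,2,3,4,5,6,7,8}
Are 0 and 6 in the same component? no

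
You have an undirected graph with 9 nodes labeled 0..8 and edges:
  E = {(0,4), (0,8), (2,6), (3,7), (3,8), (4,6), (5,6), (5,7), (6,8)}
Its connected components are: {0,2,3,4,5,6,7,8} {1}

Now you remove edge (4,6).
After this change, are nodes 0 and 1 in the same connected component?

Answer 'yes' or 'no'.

Initial components: {0,2,3,4,5,6,7,8} {1}
Removing edge (4,6): not a bridge — component count unchanged at 2.
New components: {0,2,3,4,5,6,7,8} {1}
Are 0 and 1 in the same component? no

Answer: no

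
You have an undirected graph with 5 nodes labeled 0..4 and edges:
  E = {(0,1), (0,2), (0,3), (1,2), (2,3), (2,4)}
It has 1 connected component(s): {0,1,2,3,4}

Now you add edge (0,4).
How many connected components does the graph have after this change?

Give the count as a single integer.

Initial component count: 1
Add (0,4): endpoints already in same component. Count unchanged: 1.
New component count: 1

Answer: 1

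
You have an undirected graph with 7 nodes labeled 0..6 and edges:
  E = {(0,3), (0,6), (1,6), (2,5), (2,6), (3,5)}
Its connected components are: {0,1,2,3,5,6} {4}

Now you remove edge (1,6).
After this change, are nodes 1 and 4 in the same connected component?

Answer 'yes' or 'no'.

Answer: no

Derivation:
Initial components: {0,1,2,3,5,6} {4}
Removing edge (1,6): it was a bridge — component count 2 -> 3.
New components: {0,2,3,5,6} {1} {4}
Are 1 and 4 in the same component? no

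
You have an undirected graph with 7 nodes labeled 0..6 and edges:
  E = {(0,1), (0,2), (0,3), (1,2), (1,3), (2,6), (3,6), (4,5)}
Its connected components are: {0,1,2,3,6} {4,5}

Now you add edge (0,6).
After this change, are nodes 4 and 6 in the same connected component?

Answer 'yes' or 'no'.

Initial components: {0,1,2,3,6} {4,5}
Adding edge (0,6): both already in same component {0,1,2,3,6}. No change.
New components: {0,1,2,3,6} {4,5}
Are 4 and 6 in the same component? no

Answer: no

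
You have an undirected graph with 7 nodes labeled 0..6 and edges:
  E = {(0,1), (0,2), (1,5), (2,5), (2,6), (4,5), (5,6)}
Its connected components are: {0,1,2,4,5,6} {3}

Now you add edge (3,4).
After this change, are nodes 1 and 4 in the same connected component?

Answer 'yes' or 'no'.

Initial components: {0,1,2,4,5,6} {3}
Adding edge (3,4): merges {3} and {0,1,2,4,5,6}.
New components: {0,1,2,3,4,5,6}
Are 1 and 4 in the same component? yes

Answer: yes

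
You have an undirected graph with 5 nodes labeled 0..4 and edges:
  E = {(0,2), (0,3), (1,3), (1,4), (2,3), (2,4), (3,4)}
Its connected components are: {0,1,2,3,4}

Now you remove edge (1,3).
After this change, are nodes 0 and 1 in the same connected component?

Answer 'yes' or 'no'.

Answer: yes

Derivation:
Initial components: {0,1,2,3,4}
Removing edge (1,3): not a bridge — component count unchanged at 1.
New components: {0,1,2,3,4}
Are 0 and 1 in the same component? yes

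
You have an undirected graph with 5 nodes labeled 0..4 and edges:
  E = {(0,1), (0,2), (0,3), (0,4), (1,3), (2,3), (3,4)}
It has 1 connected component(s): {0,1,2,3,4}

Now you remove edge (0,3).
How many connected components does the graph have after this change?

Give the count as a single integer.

Initial component count: 1
Remove (0,3): not a bridge. Count unchanged: 1.
  After removal, components: {0,1,2,3,4}
New component count: 1

Answer: 1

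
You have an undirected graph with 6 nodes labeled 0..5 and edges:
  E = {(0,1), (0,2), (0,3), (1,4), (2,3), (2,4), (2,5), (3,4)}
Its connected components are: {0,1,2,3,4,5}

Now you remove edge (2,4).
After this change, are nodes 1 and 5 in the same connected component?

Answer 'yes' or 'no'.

Answer: yes

Derivation:
Initial components: {0,1,2,3,4,5}
Removing edge (2,4): not a bridge — component count unchanged at 1.
New components: {0,1,2,3,4,5}
Are 1 and 5 in the same component? yes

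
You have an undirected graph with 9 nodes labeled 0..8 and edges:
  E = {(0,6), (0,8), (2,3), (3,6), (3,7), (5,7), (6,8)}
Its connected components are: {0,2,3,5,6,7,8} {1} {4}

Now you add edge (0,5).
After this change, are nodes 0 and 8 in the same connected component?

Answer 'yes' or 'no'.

Initial components: {0,2,3,5,6,7,8} {1} {4}
Adding edge (0,5): both already in same component {0,2,3,5,6,7,8}. No change.
New components: {0,2,3,5,6,7,8} {1} {4}
Are 0 and 8 in the same component? yes

Answer: yes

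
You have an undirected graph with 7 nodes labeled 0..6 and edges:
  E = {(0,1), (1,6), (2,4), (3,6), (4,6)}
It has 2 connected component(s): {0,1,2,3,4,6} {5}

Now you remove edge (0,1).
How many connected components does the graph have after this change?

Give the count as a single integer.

Initial component count: 2
Remove (0,1): it was a bridge. Count increases: 2 -> 3.
  After removal, components: {0} {1,2,3,4,6} {5}
New component count: 3

Answer: 3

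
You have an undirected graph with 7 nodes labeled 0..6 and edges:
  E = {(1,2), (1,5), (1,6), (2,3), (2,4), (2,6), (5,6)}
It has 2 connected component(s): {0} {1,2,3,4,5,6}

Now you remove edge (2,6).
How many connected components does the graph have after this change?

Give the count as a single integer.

Answer: 2

Derivation:
Initial component count: 2
Remove (2,6): not a bridge. Count unchanged: 2.
  After removal, components: {0} {1,2,3,4,5,6}
New component count: 2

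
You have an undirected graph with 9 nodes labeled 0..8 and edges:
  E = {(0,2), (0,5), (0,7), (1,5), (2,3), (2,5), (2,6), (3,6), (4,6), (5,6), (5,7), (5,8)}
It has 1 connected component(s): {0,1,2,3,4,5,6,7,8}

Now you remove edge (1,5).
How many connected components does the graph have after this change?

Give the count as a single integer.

Answer: 2

Derivation:
Initial component count: 1
Remove (1,5): it was a bridge. Count increases: 1 -> 2.
  After removal, components: {0,2,3,4,5,6,7,8} {1}
New component count: 2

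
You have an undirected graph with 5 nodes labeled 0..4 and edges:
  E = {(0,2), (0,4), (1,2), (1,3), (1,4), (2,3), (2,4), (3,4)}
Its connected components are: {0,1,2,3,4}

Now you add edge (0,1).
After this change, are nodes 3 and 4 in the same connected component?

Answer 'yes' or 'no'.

Answer: yes

Derivation:
Initial components: {0,1,2,3,4}
Adding edge (0,1): both already in same component {0,1,2,3,4}. No change.
New components: {0,1,2,3,4}
Are 3 and 4 in the same component? yes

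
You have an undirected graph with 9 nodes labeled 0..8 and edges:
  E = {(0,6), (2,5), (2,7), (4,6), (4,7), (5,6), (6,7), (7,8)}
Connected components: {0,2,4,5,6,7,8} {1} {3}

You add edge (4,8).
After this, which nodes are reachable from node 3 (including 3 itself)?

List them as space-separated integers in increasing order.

Before: nodes reachable from 3: {3}
Adding (4,8): both endpoints already in same component. Reachability from 3 unchanged.
After: nodes reachable from 3: {3}

Answer: 3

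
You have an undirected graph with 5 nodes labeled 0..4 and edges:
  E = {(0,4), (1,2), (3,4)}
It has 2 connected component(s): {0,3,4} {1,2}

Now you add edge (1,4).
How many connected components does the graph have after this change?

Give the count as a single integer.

Answer: 1

Derivation:
Initial component count: 2
Add (1,4): merges two components. Count decreases: 2 -> 1.
New component count: 1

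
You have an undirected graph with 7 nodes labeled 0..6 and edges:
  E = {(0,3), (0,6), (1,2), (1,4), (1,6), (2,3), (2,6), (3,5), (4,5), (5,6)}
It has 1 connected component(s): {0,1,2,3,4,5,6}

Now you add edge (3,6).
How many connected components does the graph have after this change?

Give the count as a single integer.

Initial component count: 1
Add (3,6): endpoints already in same component. Count unchanged: 1.
New component count: 1

Answer: 1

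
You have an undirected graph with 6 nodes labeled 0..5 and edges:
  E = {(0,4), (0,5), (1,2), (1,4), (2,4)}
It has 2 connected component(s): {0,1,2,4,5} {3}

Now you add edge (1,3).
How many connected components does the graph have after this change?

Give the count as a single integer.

Answer: 1

Derivation:
Initial component count: 2
Add (1,3): merges two components. Count decreases: 2 -> 1.
New component count: 1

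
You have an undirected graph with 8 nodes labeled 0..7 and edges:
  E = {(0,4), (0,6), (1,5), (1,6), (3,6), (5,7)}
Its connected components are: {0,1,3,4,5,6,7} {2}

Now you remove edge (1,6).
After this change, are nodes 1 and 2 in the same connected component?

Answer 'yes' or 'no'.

Initial components: {0,1,3,4,5,6,7} {2}
Removing edge (1,6): it was a bridge — component count 2 -> 3.
New components: {0,3,4,6} {1,5,7} {2}
Are 1 and 2 in the same component? no

Answer: no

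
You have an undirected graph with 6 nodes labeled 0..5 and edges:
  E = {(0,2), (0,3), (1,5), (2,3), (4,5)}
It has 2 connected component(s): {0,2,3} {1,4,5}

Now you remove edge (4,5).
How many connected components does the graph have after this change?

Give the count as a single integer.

Initial component count: 2
Remove (4,5): it was a bridge. Count increases: 2 -> 3.
  After removal, components: {0,2,3} {1,5} {4}
New component count: 3

Answer: 3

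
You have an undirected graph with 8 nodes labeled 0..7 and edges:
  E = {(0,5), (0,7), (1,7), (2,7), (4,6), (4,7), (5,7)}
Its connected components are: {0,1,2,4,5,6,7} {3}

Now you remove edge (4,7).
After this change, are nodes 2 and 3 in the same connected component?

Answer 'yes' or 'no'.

Answer: no

Derivation:
Initial components: {0,1,2,4,5,6,7} {3}
Removing edge (4,7): it was a bridge — component count 2 -> 3.
New components: {0,1,2,5,7} {3} {4,6}
Are 2 and 3 in the same component? no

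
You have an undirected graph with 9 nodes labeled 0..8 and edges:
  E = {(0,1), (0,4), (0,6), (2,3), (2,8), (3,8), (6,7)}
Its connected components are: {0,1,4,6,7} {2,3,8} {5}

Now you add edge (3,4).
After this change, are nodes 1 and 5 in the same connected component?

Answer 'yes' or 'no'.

Answer: no

Derivation:
Initial components: {0,1,4,6,7} {2,3,8} {5}
Adding edge (3,4): merges {2,3,8} and {0,1,4,6,7}.
New components: {0,1,2,3,4,6,7,8} {5}
Are 1 and 5 in the same component? no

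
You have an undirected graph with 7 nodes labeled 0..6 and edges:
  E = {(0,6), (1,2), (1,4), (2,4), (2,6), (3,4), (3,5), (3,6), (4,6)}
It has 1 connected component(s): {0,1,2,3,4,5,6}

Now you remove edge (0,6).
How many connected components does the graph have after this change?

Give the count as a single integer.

Answer: 2

Derivation:
Initial component count: 1
Remove (0,6): it was a bridge. Count increases: 1 -> 2.
  After removal, components: {0} {1,2,3,4,5,6}
New component count: 2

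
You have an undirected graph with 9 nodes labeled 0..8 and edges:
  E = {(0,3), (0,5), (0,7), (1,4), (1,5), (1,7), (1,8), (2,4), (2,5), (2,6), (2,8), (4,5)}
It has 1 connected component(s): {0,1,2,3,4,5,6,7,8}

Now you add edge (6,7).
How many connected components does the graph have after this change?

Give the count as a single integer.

Answer: 1

Derivation:
Initial component count: 1
Add (6,7): endpoints already in same component. Count unchanged: 1.
New component count: 1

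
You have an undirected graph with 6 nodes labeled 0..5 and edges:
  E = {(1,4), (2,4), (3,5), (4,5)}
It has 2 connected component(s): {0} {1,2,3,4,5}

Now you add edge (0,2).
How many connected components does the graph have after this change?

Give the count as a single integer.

Answer: 1

Derivation:
Initial component count: 2
Add (0,2): merges two components. Count decreases: 2 -> 1.
New component count: 1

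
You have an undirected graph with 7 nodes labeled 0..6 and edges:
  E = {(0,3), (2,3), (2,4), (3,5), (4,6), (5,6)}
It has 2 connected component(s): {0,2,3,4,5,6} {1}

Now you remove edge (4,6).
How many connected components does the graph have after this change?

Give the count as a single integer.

Answer: 2

Derivation:
Initial component count: 2
Remove (4,6): not a bridge. Count unchanged: 2.
  After removal, components: {0,2,3,4,5,6} {1}
New component count: 2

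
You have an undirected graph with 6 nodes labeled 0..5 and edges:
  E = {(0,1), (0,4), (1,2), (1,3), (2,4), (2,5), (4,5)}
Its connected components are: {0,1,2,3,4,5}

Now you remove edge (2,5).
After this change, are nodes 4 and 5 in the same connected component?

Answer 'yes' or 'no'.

Answer: yes

Derivation:
Initial components: {0,1,2,3,4,5}
Removing edge (2,5): not a bridge — component count unchanged at 1.
New components: {0,1,2,3,4,5}
Are 4 and 5 in the same component? yes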